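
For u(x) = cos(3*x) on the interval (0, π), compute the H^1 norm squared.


||u||_{H^1(0,π)}^2 = 5*π

u'(x) = -3*sin(3*x).
Expand u² and (u')² and integrate term by term on (0, π), using: for integers n ≥ 1, ∫_0^π sin²(nx) dx = ∫_0^π cos²(nx) dx = π/2; for n ≠ n', ∫_0^π sin(nx)sin(n'x) dx = ∫_0^π cos(nx)cos(n'x) dx = 0; and by product-to-sum, ∫_0^π sin(nx)cos(n'x) dx = ½∫_0^π [sin((n+n')x) + sin((n−n')x)] dx, which is 0 when n+n' is even and 2n/(n²−n'²) when n+n' is odd (it need not vanish on (0, π)).
  u² squared terms: (1)²·∫cos(3x)² dx = 1·π/2 = π/2.
  So ∫_0^π u² dx = π/2.
  (u')² squared terms: (-3)²·∫sin(3x)² dx = 9·π/2 = 9*π/2.
  So ∫_0^π (u')² dx = 9*π/2.
||u||_{H^1}^2 = (π/2) + (9*π/2) = 5*π.


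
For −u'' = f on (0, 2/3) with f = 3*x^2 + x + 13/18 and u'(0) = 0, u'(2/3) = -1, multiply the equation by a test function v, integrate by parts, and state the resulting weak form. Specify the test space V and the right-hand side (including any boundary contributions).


V = H^1(0, 2/3) (v unrestricted at boundary; u is determined up to an additive constant); weak form: ∫_0^2/3 u'v' dx = ∫_0^2/3 (3*x^2 + x + 13/18) v dx − v(2/3) for all v ∈ V.

Multiply both sides by a test function v and integrate from 0 to 2/3:
  ∫_0^2/3 −u''(x) v(x) dx = ∫_0^2/3 f(x) v(x) dx.
Integrate the LHS by parts once:
  ∫_0^2/3 −u'' v dx = −[u'(x) v(x)]_0^2/3 + ∫_0^2/3 u'(x) v'(x) dx.
Thus ∫_0^2/3 u'(x) v'(x) dx = ∫_0^2/3 f(x) v(x) dx + [u'(x) v(x)]_0^2/3.
Choose V so that boundary terms are either known or forced to vanish.
u has inhomogeneous Neumann u'(0) = 0, u'(2/3) = -1. [u' v]_0^2/3 = (-1)·v(2/3) − (0)·v(0) = − v(2/3). Take V = H^1(0, 2/3); boundary term becomes part of RHS.
Weak formulation: find u (satisfying any essential BC) such that ∫_0^2/3 u'(x) v'(x) dx = ∫_0^2/3 f v dx − v(2/3) for all v ∈ V (Neumann data are natural BCs: they enter the RHS as boundary terms).
Substituting f(x) = 3*x^2 + x + 13/18, the right-hand side is ∫_0^2/3 (3*x^2 + x + 13/18) v dx − v(2/3).
Compatibility check (pure Neumann): taking v ≡ 1 ∈ V gives 0 = ∫_0^2/3 f dx + (-1) − (0), i.e. ∫_0^2/3 f dx must equal u'(0) − u'(2/3) = 1. Indeed ∫_0^2/3 (3*x^2 + x + 13/18) dx = 1, so the data are compatible. The solution is then unique only up to an additive constant (fix it e.g. by requiring ∫_0^2/3 u dx = 0).


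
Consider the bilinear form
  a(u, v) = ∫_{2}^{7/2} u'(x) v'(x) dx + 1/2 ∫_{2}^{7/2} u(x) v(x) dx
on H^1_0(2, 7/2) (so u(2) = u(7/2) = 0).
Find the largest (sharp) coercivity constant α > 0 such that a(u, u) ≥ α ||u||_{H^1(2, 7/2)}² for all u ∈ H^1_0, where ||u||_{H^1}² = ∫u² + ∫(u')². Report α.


α = (9 + 8*π^2)/(2*(9 + 4*π^2))

Coercivity of a(·,·) on H^1_0(2, 7/2) means a(u, u) ≥ α ||u||_{H^1}² for every u ∈ H^1_0.
The interval has length L = 3/2, and Poincaré/coercivity depend only on L. Here a(u, u) = ∫(u')² + (1/2)·∫u².
Here 0 < c = 1/2 < 1. The condition a(u,u) ≥ α||u||_{H^1}² reads (1−α)∫(u')² ≥ (α−c)∫u². Any admissible α is ≤ 1 (rapidly oscillating u have ∫u²/∫(u')² → 0), and α = 1 would force 0 ≥ (1−c)∫u², impossible since c < 1; so 1−α > 0. By the sharp Poincaré inequality on H^1_0 of an interval of length L, ∫(u')² ≥ (π/L)²∫u² with equality for the first sine mode sin(π(x−x₀)/L) (x₀ the left endpoint), so the inequality holds for all u iff (1−α)(π/L)² ≥ α − c, i.e. α ≤ ((π/L)² + c)/((π/L)² + 1) = (1 + c(L/π)²)/(1 + (L/π)²). With (π/L)² = 4*π^2/9 and c = 1/2, the largest admissible constant is α = ((π/L)² + c)/((π/L)² + 1).
Simplifying, α = (9 + 8*π^2)/(2*(9 + 4*π^2)).


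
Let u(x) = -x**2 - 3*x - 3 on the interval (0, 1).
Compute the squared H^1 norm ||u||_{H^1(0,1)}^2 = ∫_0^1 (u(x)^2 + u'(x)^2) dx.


||u||_{H^1}^2 = 1231/30

The H^1 norm (squared) on an interval (0, L) is
  ||u||_{H^1}^2 = ∫_0^L u(x)^2 dx + ∫_0^L u'(x)^2 dx.
Compute u'(x) = -2*x - 3.
Then u(x)^2 = x**4 + 6*x**3 + 15*x**2 + 18*x + 9 and u'(x)^2 = 4*x**2 + 12*x + 9.
Integrate each monomial from 0 to 1 using ∫_0^1 c·x^n dx = c·1^(n+1)/(n+1):
  ∫_0^1 u(x)^2 dx = ∫_0^1 (x^4 + 6*x^3 + 15*x^2 + 18*x + 9) dx. Term by term:
    ∫_0^1 x^4 dx = 1/5;  ∫_0^1 6*x^3 dx = 3/2;  ∫_0^1 15*x^2 dx = 5;
    ∫_0^1 18*x dx = 9;  ∫_0^1 9 dx = 9.
  Sum: 1/5 + 3/2 + 5 + 9 + 9 = 247/10.
  ∫_0^1 u'(x)^2 dx = ∫_0^1 (4*x^2 + 12*x + 9) dx. Term by term:
    ∫_0^1 4*x^2 dx = 4/3;  ∫_0^1 12*x dx = 6;  ∫_0^1 9 dx = 9.
  Sum: 4/3 + 6 + 9 = 49/3.
Adding: ||u||_{H^1}^2 = 247/10 + 49/3 = 1231/30.


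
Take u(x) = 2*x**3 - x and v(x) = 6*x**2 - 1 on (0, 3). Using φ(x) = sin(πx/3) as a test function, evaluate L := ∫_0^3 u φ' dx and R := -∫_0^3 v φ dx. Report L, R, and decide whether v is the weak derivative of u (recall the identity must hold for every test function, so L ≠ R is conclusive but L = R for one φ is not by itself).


LHS = -156/π + 648/π^3, RHS = -156/π + 648/π^3. Yes, v = u' weakly.

u(x) = 2*x**3 - x, classical derivative u'(x) = 6*x**2 - 1.
φ(x) = sin(πx/3), so φ'(x) = π*cos(π*x/3)/3.
Note φ(0) = φ(3) = 0, so the boundary term u·φ vanishes.
LHS = ∫_0^3 u(x) φ'(x) dx = ∫_0^3 (2*π*x^3*cos(π*x/3)/3 - π*x*cos(π*x/3)/3) dx. Term by term:
  ∫_0^3 -π*x*cos(π*x/3)/3 dx = 6/π;  ∫_0^3 2*π*x^3*cos(π*x/3)/3 dx = -162/π + 648/π^3.
Sum: 6/π + -162/π + 648/π^3 = -156/π + 648/π^3.
So LHS = -156/π + 648/π^3.
∫_0^3 v(x) φ(x) dx = ∫_0^3 (6*x^2*sin(π*x/3) - sin(π*x/3)) dx. Term by term:
  ∫_0^3 -sin(π*x/3) dx = -6/π;  ∫_0^3 6*x^2*sin(π*x/3) dx = -648/π^3 + 162/π.
Sum: -6/π + -648/π^3 + 162/π = -648/π^3 + 156/π.
So RHS = -∫_0^3 v(x) φ(x) dx = -156/π + 648/π^3.
LHS = RHS, so the identity holds for this test φ.
Moreover u is smooth here and v(x) = u'(x) = 6*x**2 - 1 pointwise, so the identity holds for every test function. Hence v is the weak derivative of u.


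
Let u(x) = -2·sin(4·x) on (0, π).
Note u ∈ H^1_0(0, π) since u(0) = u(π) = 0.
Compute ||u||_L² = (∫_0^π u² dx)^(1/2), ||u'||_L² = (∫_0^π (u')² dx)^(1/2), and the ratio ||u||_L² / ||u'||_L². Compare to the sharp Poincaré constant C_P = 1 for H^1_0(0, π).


||u||_L² / ||u'||_L² = 1/4 < C_P = 1.

u(x) = -2·sin(4·x), so u'(x) = -8*cos(4*x).
Writing u(x) = A·sin(kπx/L) with A = -2 and k = 4, use ∫_0^L sin²(kπx/L) dx = L/2 and ∫_0^L cos²(kπx/L) dx = L/2.
u² = 4·sin²(4·x) and (u')² = 64·cos²(4·x), and each of sin², cos² integrates to L/2 = π/2 over (0, π).
∫_0^π u² dx = 2*π, so ||u||_L² = sqrt(2)*sqrt(π).
∫_0^π (u')² dx = 32*π, so ||u'||_L² = 4*sqrt(2)*sqrt(π).
Ratio ||u||_L² / ||u'||_L² = 1/4.
Sharp Poincaré constant on H^1_0(0, π) is C_P = L/π = 1, achieved by sin(x).
This is the k = 4 harmonic; the ratio L/(kπ) is strictly less than C_P = L/π, consistent with the sharp inequality ||u||_L² ≤ C_P ||u'||_L².


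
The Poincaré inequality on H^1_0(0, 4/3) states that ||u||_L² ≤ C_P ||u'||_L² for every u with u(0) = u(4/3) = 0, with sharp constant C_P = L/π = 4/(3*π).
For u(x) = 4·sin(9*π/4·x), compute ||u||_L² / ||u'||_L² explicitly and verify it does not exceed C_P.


||u||_L² / ||u'||_L² = 4/(9*π) < C_P = 4/(3*π).

u(x) = 4·sin(9*π/4·x), so u'(x) = 9*π*cos(9*π*x/4).
Writing u(x) = A·sin(kπx/L) with A = 4 and k = 3, use ∫_0^L sin²(kπx/L) dx = L/2 and ∫_0^L cos²(kπx/L) dx = L/2.
u² = 16·sin²(9*π/4·x) and (u')² = 81*π^2·cos²(9*π/4·x), and each of sin², cos² integrates to L/2 = 2/3 over (0, 4/3).
∫_0^4/3 u² dx = 32/3, so ||u||_L² = 4*sqrt(6)/3.
∫_0^4/3 (u')² dx = 54*π^2, so ||u'||_L² = 3*sqrt(6)*π.
Ratio ||u||_L² / ||u'||_L² = 4/(9*π).
Sharp Poincaré constant on H^1_0(0, 4/3) is C_P = L/π = 4/(3*π), achieved by sin(3*π/4·x).
This is the k = 3 harmonic; the ratio L/(kπ) is strictly less than C_P = L/π, consistent with the sharp inequality ||u||_L² ≤ C_P ||u'||_L².


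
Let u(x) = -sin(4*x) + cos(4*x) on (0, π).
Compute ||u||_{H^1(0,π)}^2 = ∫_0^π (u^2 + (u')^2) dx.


||u||_{H^1(0,π)}^2 = 17*π

u'(x) = -4*sin(4*x) - 4*cos(4*x).
Expand u² and (u')² and integrate term by term on (0, π), using: for integers n ≥ 1, ∫_0^π sin²(nx) dx = ∫_0^π cos²(nx) dx = π/2; for n ≠ n', ∫_0^π sin(nx)sin(n'x) dx = ∫_0^π cos(nx)cos(n'x) dx = 0; and by product-to-sum, ∫_0^π sin(nx)cos(n'x) dx = ½∫_0^π [sin((n+n')x) + sin((n−n')x)] dx, which is 0 when n+n' is even and 2n/(n²−n'²) when n+n' is odd (it need not vanish on (0, π)).
  u² squared terms: (-1)²·∫sin(4x)² dx = 1·π/2 = π/2;  (1)²·∫cos(4x)² dx = 1·π/2 = π/2.
  u² cross terms: 2·(-1)·(1)·∫sin(4x)·cos(4x) dx = -2·(0) = 0.
  So ∫_0^π u² dx = π/2 + π/2 + 0 = π.
  (u')² squared terms: (-4)²·∫cos(4x)² dx = 16·π/2 = 8*π;  (-4)²·∫sin(4x)² dx = 16·π/2 = 8*π.
  (u')² cross terms: 2·(-4)·(-4)·∫cos(4x)·sin(4x) dx = 32·(0) = 0.
  So ∫_0^π (u')² dx = 8*π + 8*π + 0 = 16*π.
||u||_{H^1}^2 = (π) + (16*π) = 17*π.


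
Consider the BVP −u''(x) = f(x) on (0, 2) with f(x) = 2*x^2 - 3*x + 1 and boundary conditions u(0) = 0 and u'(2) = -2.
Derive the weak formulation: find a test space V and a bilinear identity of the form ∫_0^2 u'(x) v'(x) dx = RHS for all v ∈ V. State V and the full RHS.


V = {v ∈ H^1(0, 2) : v(0) = 0} (test functions vanish at x = 0 where u is specified); weak form: ∫_0^2 u'v' dx = ∫_0^2 (2*x^2 - 3*x + 1) v dx − 2·v(2) for all v ∈ V.

Multiply both sides by a test function v and integrate from 0 to 2:
  ∫_0^2 −u''(x) v(x) dx = ∫_0^2 f(x) v(x) dx.
Integrate the LHS by parts once:
  ∫_0^2 −u'' v dx = −[u'(x) v(x)]_0^2 + ∫_0^2 u'(x) v'(x) dx.
Thus ∫_0^2 u'(x) v'(x) dx = ∫_0^2 f(x) v(x) dx + [u'(x) v(x)]_0^2.
Choose V so that boundary terms are either known or forced to vanish.
Mixed BC: u(0) = 0 (Dirichlet) and u'(2) = -2 (Neumann). Define V = {v ∈ H^1(0, 2) : v(0) = 0}. Then [u' v]_0^2 = u'(2)·v(2) − u'(0)·0 = − 2·v(2).
Weak formulation: find u (satisfying any essential BC) such that ∫_0^2 u'(x) v'(x) dx = ∫_0^2 f v dx − 2·v(2) for all v ∈ V (Dirichlet at 0 absorbed into V; Neumann datum at x = 2 contributes the boundary term).
Substituting f(x) = 2*x^2 - 3*x + 1, the right-hand side is ∫_0^2 (2*x^2 - 3*x + 1) v dx − 2·v(2).


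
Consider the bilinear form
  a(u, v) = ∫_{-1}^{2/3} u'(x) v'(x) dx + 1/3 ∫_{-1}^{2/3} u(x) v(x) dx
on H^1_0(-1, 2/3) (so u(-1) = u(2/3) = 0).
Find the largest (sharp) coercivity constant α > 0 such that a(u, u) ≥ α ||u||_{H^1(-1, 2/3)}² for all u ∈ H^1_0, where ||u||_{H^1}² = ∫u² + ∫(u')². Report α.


α = (25 + 27*π^2)/(3*(25 + 9*π^2))

Coercivity of a(·,·) on H^1_0(-1, 2/3) means a(u, u) ≥ α ||u||_{H^1}² for every u ∈ H^1_0.
The interval has length L = 5/3, and Poincaré/coercivity depend only on L. Here a(u, u) = ∫(u')² + (1/3)·∫u².
Here 0 < c = 1/3 < 1. The condition a(u,u) ≥ α||u||_{H^1}² reads (1−α)∫(u')² ≥ (α−c)∫u². Any admissible α is ≤ 1 (rapidly oscillating u have ∫u²/∫(u')² → 0), and α = 1 would force 0 ≥ (1−c)∫u², impossible since c < 1; so 1−α > 0. By the sharp Poincaré inequality on H^1_0 of an interval of length L, ∫(u')² ≥ (π/L)²∫u² with equality for the first sine mode sin(π(x−x₀)/L) (x₀ the left endpoint), so the inequality holds for all u iff (1−α)(π/L)² ≥ α − c, i.e. α ≤ ((π/L)² + c)/((π/L)² + 1) = (1 + c(L/π)²)/(1 + (L/π)²). With (π/L)² = 9*π^2/25 and c = 1/3, the largest admissible constant is α = ((π/L)² + c)/((π/L)² + 1).
Simplifying, α = (25 + 27*π^2)/(3*(25 + 9*π^2)).


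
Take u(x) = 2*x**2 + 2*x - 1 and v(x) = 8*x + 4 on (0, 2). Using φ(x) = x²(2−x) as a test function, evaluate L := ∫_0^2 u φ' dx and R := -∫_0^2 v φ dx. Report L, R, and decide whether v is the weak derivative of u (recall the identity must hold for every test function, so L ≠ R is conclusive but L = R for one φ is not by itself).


LHS = -136/15, RHS = -272/15. No, v is not the weak derivative of u.

u(x) = 2*x**2 + 2*x - 1, classical derivative u'(x) = 4*x + 2.
φ(x) = x²(2−x), so φ'(x) = x*(4 - 3*x).
Note φ(0) = φ(2) = 0, so the boundary term u·φ vanishes.
LHS = ∫_0^2 u(x) φ'(x) dx = ∫_0^2 (-6*x^4 + 2*x^3 + 11*x^2 - 4*x) dx. Term by term:
  ∫_0^2 -6*x^4 dx = -192/5;  ∫_0^2 2*x^3 dx = 8;  ∫_0^2 11*x^2 dx = 88/3;
  ∫_0^2 -4*x dx = -8.
Sum: -192/5 + 8 + 88/3 − 8 = -136/15.
So LHS = -136/15.
∫_0^2 v(x) φ(x) dx = ∫_0^2 (-8*x^4 + 12*x^3 + 8*x^2) dx. Term by term:
  ∫_0^2 -8*x^4 dx = -256/5;  ∫_0^2 12*x^3 dx = 48;  ∫_0^2 8*x^2 dx = 64/3.
Sum: -256/5 + 48 + 64/3 = 272/15.
So RHS = -∫_0^2 v(x) φ(x) dx = -272/15.
LHS − RHS = 136/15 ≠ 0, so the identity fails.
(For a valid weak derivative the identity must hold for EVERY test function, in particular this one. The failure shows v is NOT the weak derivative of u.)
Correct weak derivative would be u'(x) = 4*x + 2.


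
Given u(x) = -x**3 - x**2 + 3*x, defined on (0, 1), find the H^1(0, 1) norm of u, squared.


||u||_{H^1}^2 = 863/210

The H^1 norm (squared) on an interval (0, L) is
  ||u||_{H^1}^2 = ∫_0^L u(x)^2 dx + ∫_0^L u'(x)^2 dx.
Compute u'(x) = -3*x**2 - 2*x + 3.
Then u(x)^2 = x**6 + 2*x**5 - 5*x**4 - 6*x**3 + 9*x**2 and u'(x)^2 = 9*x**4 + 12*x**3 - 14*x**2 - 12*x + 9.
Integrate each monomial from 0 to 1 using ∫_0^1 c·x^n dx = c·1^(n+1)/(n+1):
  ∫_0^1 u(x)^2 dx = ∫_0^1 (x^6 + 2*x^5 - 5*x^4 - 6*x^3 + 9*x^2) dx. Term by term:
    ∫_0^1 x^6 dx = 1/7;  ∫_0^1 2*x^5 dx = 1/3;  ∫_0^1 -5*x^4 dx = -1;
    ∫_0^1 -6*x^3 dx = -3/2;  ∫_0^1 9*x^2 dx = 3.
  Sum: 1/7 + 1/3 − 1 − 3/2 + 3 = 41/42.
  ∫_0^1 u'(x)^2 dx = ∫_0^1 (9*x^4 + 12*x^3 - 14*x^2 - 12*x + 9) dx. Term by term:
    ∫_0^1 9*x^4 dx = 9/5;  ∫_0^1 12*x^3 dx = 3;  ∫_0^1 -14*x^2 dx = -14/3;
    ∫_0^1 -12*x dx = -6;  ∫_0^1 9 dx = 9.
  Sum: 9/5 + 3 − 14/3 − 6 + 9 = 47/15.
Adding: ||u||_{H^1}^2 = 41/42 + 47/15 = 863/210.


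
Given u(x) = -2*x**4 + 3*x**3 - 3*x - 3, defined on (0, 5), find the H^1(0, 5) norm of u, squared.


||u||_{H^1}^2 = 50595470/63

The H^1 norm (squared) on an interval (0, L) is
  ||u||_{H^1}^2 = ∫_0^L u(x)^2 dx + ∫_0^L u'(x)^2 dx.
Compute u'(x) = -8*x**3 + 9*x**2 - 3.
Then u(x)^2 = 4*x**8 - 12*x**7 + 9*x**6 + 12*x**5 - 6*x**4 - 18*x**3 + 9*x**2 + 18*x + 9 and u'(x)^2 = 64*x**6 - 144*x**5 + 81*x**4 + 48*x**3 - 54*x**2 + 9.
Integrate each monomial from 0 to 5 using ∫_0^5 c·x^n dx = c·5^(n+1)/(n+1):
  ∫_0^5 u(x)^2 dx = ∫_0^5 (4*x^8 - 12*x^7 + 9*x^6 + 12*x^5 - 6*x^4 - 18*x^3 + 9*x^2 + 18*x + 9) dx. Term by term:
    ∫_0^5 4*x^8 dx = 7812500/9;  ∫_0^5 -12*x^7 dx = -1171875/2;  ∫_0^5 9*x^6 dx = 703125/7;
    ∫_0^5 12*x^5 dx = 31250;  ∫_0^5 -6*x^4 dx = -3750;  ∫_0^5 -18*x^3 dx = -5625/2;
    ∫_0^5 9*x^2 dx = 375;  ∫_0^5 18*x dx = 225;  ∫_0^5 9 dx = 45.
  Sum: 7812500/9 − 1171875/2 + 703125/7 + 31250 − 3750 − 5625/2 + 375 + 225 + 45 = 25697510/63.
  ∫_0^5 u'(x)^2 dx = ∫_0^5 (64*x^6 - 144*x^5 + 81*x^4 + 48*x^3 - 54*x^2 + 9) dx. Term by term:
    ∫_0^5 64*x^6 dx = 5000000/7;  ∫_0^5 -144*x^5 dx = -375000;  ∫_0^5 81*x^4 dx = 50625;
    ∫_0^5 48*x^3 dx = 7500;  ∫_0^5 -54*x^2 dx = -2250;  ∫_0^5 9 dx = 45.
  Sum: 5000000/7 − 375000 + 50625 + 7500 − 2250 + 45 = 2766440/7.
Adding: ||u||_{H^1}^2 = 25697510/63 + 2766440/7 = 50595470/63.


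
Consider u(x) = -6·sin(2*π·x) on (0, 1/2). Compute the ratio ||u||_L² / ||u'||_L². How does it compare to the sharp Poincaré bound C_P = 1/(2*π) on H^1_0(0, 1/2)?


||u||_L² / ||u'||_L² = 1/(2*π) = C_P.

u(x) = -6·sin(2*π·x), so u'(x) = -12*π*cos(2*π*x).
Writing u(x) = A·sin(kπx/L) with A = -6 and k = 1, use ∫_0^L sin²(kπx/L) dx = L/2 and ∫_0^L cos²(kπx/L) dx = L/2.
u² = 36·sin²(2*π·x) and (u')² = 144*π^2·cos²(2*π·x), and each of sin², cos² integrates to L/2 = 1/4 over (0, 1/2).
∫_0^1/2 u² dx = 9, so ||u||_L² = 3.
∫_0^1/2 (u')² dx = 36*π^2, so ||u'||_L² = 6*π.
Ratio ||u||_L² / ||u'||_L² = 1/(2*π).
Sharp Poincaré constant on H^1_0(0, 1/2) is C_P = L/π = 1/(2*π), achieved by sin(2*π·x).
This is the k = 1 eigenfunction (up to amplitude), so the ratio equals the sharp Poincaré constant exactly.


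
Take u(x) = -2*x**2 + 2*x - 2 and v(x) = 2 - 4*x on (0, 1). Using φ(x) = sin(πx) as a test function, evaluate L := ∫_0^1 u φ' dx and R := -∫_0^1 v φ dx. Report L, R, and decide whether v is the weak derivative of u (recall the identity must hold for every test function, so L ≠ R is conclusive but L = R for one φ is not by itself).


LHS = 0, RHS = 0. Yes, v = u' weakly.

u(x) = -2*x**2 + 2*x - 2, classical derivative u'(x) = 2 - 4*x.
φ(x) = sin(πx), so φ'(x) = π*cos(π*x).
Note φ(0) = φ(1) = 0, so the boundary term u·φ vanishes.
LHS = ∫_0^1 u(x) φ'(x) dx = ∫_0^1 (-2*π*x^2*cos(π*x) + 2*π*x*cos(π*x) - 2*π*cos(π*x)) dx. Term by term:
  ∫_0^1 -2*π*cos(π*x) dx = 0;  ∫_0^1 -2*π*x^2*cos(π*x) dx = 4/π;  ∫_0^1 2*π*x*cos(π*x) dx = -4/π.
Sum: 0 + 4/π − 4/π = 0.
So LHS = 0.
∫_0^1 v(x) φ(x) dx = ∫_0^1 (-4*x*sin(π*x) + 2*sin(π*x)) dx. Term by term:
  ∫_0^1 2*sin(π*x) dx = 4/π;  ∫_0^1 -4*x*sin(π*x) dx = -4/π.
Sum: 4/π − 4/π = 0.
So RHS = -∫_0^1 v(x) φ(x) dx = 0.
LHS = RHS, so the identity holds for this test φ.
Moreover u is smooth here and v(x) = u'(x) = 2 - 4*x pointwise, so the identity holds for every test function. Hence v is the weak derivative of u.


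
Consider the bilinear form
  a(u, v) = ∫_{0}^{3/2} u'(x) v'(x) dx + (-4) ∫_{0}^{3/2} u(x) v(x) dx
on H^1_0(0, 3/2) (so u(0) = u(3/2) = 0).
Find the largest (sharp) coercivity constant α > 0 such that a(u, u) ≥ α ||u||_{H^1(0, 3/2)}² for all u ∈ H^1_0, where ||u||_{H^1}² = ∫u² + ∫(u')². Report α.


α = 4*(-9 + π^2)/(9 + 4*π^2)

Coercivity of a(·,·) on H^1_0(0, 3/2) means a(u, u) ≥ α ||u||_{H^1}² for every u ∈ H^1_0.
The interval has length L = 3/2, and Poincaré/coercivity depend only on L. Here a(u, u) = ∫(u')² + (-4)·∫u².
Here c = -4 < 0 with |c| < (π/L)² = 4*π^2/9, so coercivity still holds. The condition a(u,u) ≥ α||u||_{H^1}² reads (1−α)∫(u')² ≥ (α−c)∫u². Any admissible α is ≤ 1 (rapidly oscillating u have ∫u²/∫(u')² → 0), and α = 1 would force 0 ≥ (1−c)∫u², impossible since c < 1; so 1−α > 0. By the sharp Poincaré inequality on H^1_0 of an interval of length L, ∫(u')² ≥ (π/L)²∫u² with equality for the first sine mode sin(π(x−x₀)/L) (x₀ the left endpoint), so the inequality holds for all u iff (1−α)(π/L)² ≥ α − c, i.e. α ≤ ((π/L)² + c)/((π/L)² + 1) = (1 + c(L/π)²)/(1 + (L/π)²). (Direct route, valid since c ≤ 0: Poincaré gives c∫u² ≥ c(L/π)²∫(u')², so a(u,u) ≥ (1 + c(L/π)²)∫(u')², while ||u||_{H^1}² ≤ (1 + (L/π)²)∫(u')²; dividing yields the same α.) With (π/L)² = 4*π^2/9 and c = -4, the largest admissible constant is α = ((π/L)² + c)/((π/L)² + 1).
Simplifying, α = 4*(-9 + π^2)/(9 + 4*π^2).


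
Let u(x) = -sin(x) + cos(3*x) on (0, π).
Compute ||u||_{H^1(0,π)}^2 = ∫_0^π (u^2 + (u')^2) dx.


||u||_{H^1(0,π)}^2 = 6*π

u'(x) = -3*sin(3*x) - cos(x).
Expand u² and (u')² and integrate term by term on (0, π), using: for integers n ≥ 1, ∫_0^π sin²(nx) dx = ∫_0^π cos²(nx) dx = π/2; for n ≠ n', ∫_0^π sin(nx)sin(n'x) dx = ∫_0^π cos(nx)cos(n'x) dx = 0; and by product-to-sum, ∫_0^π sin(nx)cos(n'x) dx = ½∫_0^π [sin((n+n')x) + sin((n−n')x)] dx, which is 0 when n+n' is even and 2n/(n²−n'²) when n+n' is odd (it need not vanish on (0, π)).
  u² squared terms: (-1)²·∫sin(x)² dx = 1·π/2 = π/2;  (1)²·∫cos(3x)² dx = 1·π/2 = π/2.
  u² cross terms: 2·(-1)·(1)·∫sin(x)·cos(3x) dx = -2·(0) = 0.
  So ∫_0^π u² dx = π/2 + π/2 + 0 = π.
  (u')² squared terms: (-1)²·∫cos(x)² dx = 1·π/2 = π/2;  (-3)²·∫sin(3x)² dx = 9·π/2 = 9*π/2.
  (u')² cross terms: 2·(-1)·(-3)·∫cos(x)·sin(3x) dx = 6·(0) = 0.
  So ∫_0^π (u')² dx = π/2 + 9*π/2 + 0 = 5*π.
||u||_{H^1}^2 = (π) + (5*π) = 6*π.


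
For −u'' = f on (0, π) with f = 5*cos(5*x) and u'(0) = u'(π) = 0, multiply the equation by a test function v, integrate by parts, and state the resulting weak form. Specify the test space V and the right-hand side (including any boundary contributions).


V = H^1(0, π) (no boundary constraint on v; u is determined up to an additive constant); weak form: ∫_0^π u'v' dx = ∫_0^π (5*cos(5*x)) v dx for all v ∈ V.

Multiply both sides by a test function v and integrate from 0 to π:
  ∫_0^π −u''(x) v(x) dx = ∫_0^π f(x) v(x) dx.
Integrate the LHS by parts once:
  ∫_0^π −u'' v dx = −[u'(x) v(x)]_0^π + ∫_0^π u'(x) v'(x) dx.
Thus ∫_0^π u'(x) v'(x) dx = ∫_0^π f(x) v(x) dx + [u'(x) v(x)]_0^π.
Choose V so that boundary terms are either known or forced to vanish.
u has homogeneous Neumann: u'(0) = u'(π) = 0. So [u' v]_0^π = 0·v(π) − 0·v(0) = 0 for any v; take V = H^1(0, π).
Weak formulation: find u (satisfying any essential BC) such that ∫_0^π u'(x) v'(x) dx = ∫_0^π f v dx for all v ∈ V (homogeneous Neumann, so boundary terms vanish).
Substituting f(x) = 5*cos(5*x), the right-hand side is ∫_0^π (5*cos(5*x)) v dx.
Compatibility check (pure Neumann): taking v ≡ 1 ∈ V gives 0 = ∫_0^π f dx + (0) − (0), i.e. ∫_0^π f dx must equal u'(0) − u'(π) = 0. Indeed ∫_0^π (5*cos(5*x)) dx = 0, so the data are compatible. The solution is then unique only up to an additive constant (fix it e.g. by requiring ∫_0^π u dx = 0).


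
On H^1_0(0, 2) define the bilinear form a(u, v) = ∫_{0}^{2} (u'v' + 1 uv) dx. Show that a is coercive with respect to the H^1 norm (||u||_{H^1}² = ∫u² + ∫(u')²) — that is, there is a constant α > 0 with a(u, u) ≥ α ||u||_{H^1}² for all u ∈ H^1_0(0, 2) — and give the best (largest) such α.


α = 1

Coercivity of a(·,·) on H^1_0(0, 2) means a(u, u) ≥ α ||u||_{H^1}² for every u ∈ H^1_0.
The interval has length L = 2, and Poincaré/coercivity depend only on L. Here a(u, u) = ∫(u')² + (1)·∫u².
Here c = 1 ≥ 1, so a(u,u) = ∫(u')² + c∫u² ≥ ∫(u')² + ∫u² = ||u||_{H^1}², i.e. α = 1 works. No larger α is possible: a(u,u) ≥ α||u||_{H^1}² means (1−α)∫(u')² ≥ (α−c)∫u², and for the modes u_n = sin(nπ(x−x₀)/L) (x₀ the left endpoint) one has ∫u_n²/∫(u_n')² = (L/(nπ))² → 0, so a(u_n,u_n)/||u_n||_{H^1}² → 1. Hence the optimal constant is α = 1.
Therefore α = 1.


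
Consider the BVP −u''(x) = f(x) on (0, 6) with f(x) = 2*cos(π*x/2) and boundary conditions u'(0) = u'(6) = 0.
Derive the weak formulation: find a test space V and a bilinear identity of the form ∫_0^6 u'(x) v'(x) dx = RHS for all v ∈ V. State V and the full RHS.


V = H^1(0, 6) (no boundary constraint on v; u is determined up to an additive constant); weak form: ∫_0^6 u'v' dx = ∫_0^6 (2*cos(π*x/2)) v dx for all v ∈ V.

Multiply both sides by a test function v and integrate from 0 to 6:
  ∫_0^6 −u''(x) v(x) dx = ∫_0^6 f(x) v(x) dx.
Integrate the LHS by parts once:
  ∫_0^6 −u'' v dx = −[u'(x) v(x)]_0^6 + ∫_0^6 u'(x) v'(x) dx.
Thus ∫_0^6 u'(x) v'(x) dx = ∫_0^6 f(x) v(x) dx + [u'(x) v(x)]_0^6.
Choose V so that boundary terms are either known or forced to vanish.
u has homogeneous Neumann: u'(0) = u'(6) = 0. So [u' v]_0^6 = 0·v(6) − 0·v(0) = 0 for any v; take V = H^1(0, 6).
Weak formulation: find u (satisfying any essential BC) such that ∫_0^6 u'(x) v'(x) dx = ∫_0^6 f v dx for all v ∈ V (homogeneous Neumann, so boundary terms vanish).
Substituting f(x) = 2*cos(π*x/2), the right-hand side is ∫_0^6 (2*cos(π*x/2)) v dx.
Compatibility check (pure Neumann): taking v ≡ 1 ∈ V gives 0 = ∫_0^6 f dx + (0) − (0), i.e. ∫_0^6 f dx must equal u'(0) − u'(6) = 0. Indeed ∫_0^6 (2*cos(π*x/2)) dx = 0, so the data are compatible. The solution is then unique only up to an additive constant (fix it e.g. by requiring ∫_0^6 u dx = 0).


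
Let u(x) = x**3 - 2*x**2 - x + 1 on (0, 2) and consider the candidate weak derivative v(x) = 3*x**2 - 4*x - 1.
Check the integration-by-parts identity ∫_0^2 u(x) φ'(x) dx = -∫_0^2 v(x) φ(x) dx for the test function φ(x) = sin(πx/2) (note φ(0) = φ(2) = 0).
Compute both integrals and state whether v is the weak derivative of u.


LHS = -4/π + 96/π^3, RHS = -4/π + 96/π^3. Yes, v = u' weakly.

u(x) = x**3 - 2*x**2 - x + 1, classical derivative u'(x) = 3*x**2 - 4*x - 1.
φ(x) = sin(πx/2), so φ'(x) = π*cos(π*x/2)/2.
Note φ(0) = φ(2) = 0, so the boundary term u·φ vanishes.
LHS = ∫_0^2 u(x) φ'(x) dx = ∫_0^2 (π*x^3*cos(π*x/2)/2 - π*x^2*cos(π*x/2) - π*x*cos(π*x/2)/2 + π*cos(π*x/2)/2) dx. Term by term:
  ∫_0^2 π*cos(π*x/2)/2 dx = 0;  ∫_0^2 π*x^3*cos(π*x/2)/2 dx = -24/π + 96/π^3;  ∫_0^2 -π*x^2*cos(π*x/2) dx = 16/π;
  ∫_0^2 -π*x*cos(π*x/2)/2 dx = 4/π.
Sum: 0 + -24/π + 96/π^3 + 16/π + 4/π = -4/π + 96/π^3.
So LHS = -4/π + 96/π^3.
∫_0^2 v(x) φ(x) dx = ∫_0^2 (3*x^2*sin(π*x/2) - 4*x*sin(π*x/2) - sin(π*x/2)) dx. Term by term:
  ∫_0^2 -sin(π*x/2) dx = -4/π;  ∫_0^2 -4*x*sin(π*x/2) dx = -16/π;  ∫_0^2 3*x^2*sin(π*x/2) dx = -96/π^3 + 24/π.
Sum: -4/π − 16/π + -96/π^3 + 24/π = -96/π^3 + 4/π.
So RHS = -∫_0^2 v(x) φ(x) dx = -4/π + 96/π^3.
LHS = RHS, so the identity holds for this test φ.
Moreover u is smooth here and v(x) = u'(x) = 3*x**2 - 4*x - 1 pointwise, so the identity holds for every test function. Hence v is the weak derivative of u.


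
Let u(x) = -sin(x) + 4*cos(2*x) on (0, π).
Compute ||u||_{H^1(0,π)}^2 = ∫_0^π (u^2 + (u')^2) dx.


||u||_{H^1(0,π)}^2 = 80/3 + 41*π

u'(x) = -8*sin(2*x) - cos(x).
Expand u² and (u')² and integrate term by term on (0, π), using: for integers n ≥ 1, ∫_0^π sin²(nx) dx = ∫_0^π cos²(nx) dx = π/2; for n ≠ n', ∫_0^π sin(nx)sin(n'x) dx = ∫_0^π cos(nx)cos(n'x) dx = 0; and by product-to-sum, ∫_0^π sin(nx)cos(n'x) dx = ½∫_0^π [sin((n+n')x) + sin((n−n')x)] dx, which is 0 when n+n' is even and 2n/(n²−n'²) when n+n' is odd (it need not vanish on (0, π)).
  u² squared terms: (-1)²·∫sin(x)² dx = 1·π/2 = π/2;  (4)²·∫cos(2x)² dx = 16·π/2 = 8*π.
  u² cross terms: 2·(-1)·(4)·∫sin(x)·cos(2x) dx = -8·(-2/3) = 16/3.
  So ∫_0^π u² dx = π/2 + 8*π + 16/3 = 16/3 + 17*π/2.
  (u')² squared terms: (-1)²·∫cos(x)² dx = 1·π/2 = π/2;  (-8)²·∫sin(2x)² dx = 64·π/2 = 32*π.
  (u')² cross terms: 2·(-1)·(-8)·∫cos(x)·sin(2x) dx = 16·(4/3) = 64/3.
  So ∫_0^π (u')² dx = π/2 + 32*π + 64/3 = 64/3 + 65*π/2.
||u||_{H^1}^2 = (16/3 + 17*π/2) + (64/3 + 65*π/2) = 80/3 + 41*π.


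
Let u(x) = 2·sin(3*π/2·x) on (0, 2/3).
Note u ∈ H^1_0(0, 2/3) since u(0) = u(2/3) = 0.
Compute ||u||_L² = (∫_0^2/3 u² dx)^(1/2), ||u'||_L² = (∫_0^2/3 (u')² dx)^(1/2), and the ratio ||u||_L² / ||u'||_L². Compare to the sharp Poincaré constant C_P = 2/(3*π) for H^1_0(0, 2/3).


||u||_L² / ||u'||_L² = 2/(3*π) = C_P.

u(x) = 2·sin(3*π/2·x), so u'(x) = 3*π*cos(3*π*x/2).
Writing u(x) = A·sin(kπx/L) with A = 2 and k = 1, use ∫_0^L sin²(kπx/L) dx = L/2 and ∫_0^L cos²(kπx/L) dx = L/2.
u² = 4·sin²(3*π/2·x) and (u')² = 9*π^2·cos²(3*π/2·x), and each of sin², cos² integrates to L/2 = 1/3 over (0, 2/3).
∫_0^2/3 u² dx = 4/3, so ||u||_L² = 2*sqrt(3)/3.
∫_0^2/3 (u')² dx = 3*π^2, so ||u'||_L² = sqrt(3)*π.
Ratio ||u||_L² / ||u'||_L² = 2/(3*π).
Sharp Poincaré constant on H^1_0(0, 2/3) is C_P = L/π = 2/(3*π), achieved by sin(3*π/2·x).
This is the k = 1 eigenfunction (up to amplitude), so the ratio equals the sharp Poincaré constant exactly.


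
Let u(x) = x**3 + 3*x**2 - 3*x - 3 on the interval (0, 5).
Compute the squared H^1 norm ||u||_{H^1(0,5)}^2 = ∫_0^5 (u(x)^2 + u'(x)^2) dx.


||u||_{H^1}^2 = 254805/7

The H^1 norm (squared) on an interval (0, L) is
  ||u||_{H^1}^2 = ∫_0^L u(x)^2 dx + ∫_0^L u'(x)^2 dx.
Compute u'(x) = 3*x**2 + 6*x - 3.
Then u(x)^2 = x**6 + 6*x**5 + 3*x**4 - 24*x**3 - 9*x**2 + 18*x + 9 and u'(x)^2 = 9*x**4 + 36*x**3 + 18*x**2 - 36*x + 9.
Integrate each monomial from 0 to 5 using ∫_0^5 c·x^n dx = c·5^(n+1)/(n+1):
  ∫_0^5 u(x)^2 dx = ∫_0^5 (x^6 + 6*x^5 + 3*x^4 - 24*x^3 - 9*x^2 + 18*x + 9) dx. Term by term:
    ∫_0^5 x^6 dx = 78125/7;  ∫_0^5 6*x^5 dx = 15625;  ∫_0^5 3*x^4 dx = 1875;
    ∫_0^5 -24*x^3 dx = -3750;  ∫_0^5 -9*x^2 dx = -375;  ∫_0^5 18*x dx = 225;
    ∫_0^5 9 dx = 45.
  Sum: 78125/7 + 15625 + 1875 − 3750 − 375 + 225 + 45 = 173640/7.
  ∫_0^5 u'(x)^2 dx = ∫_0^5 (9*x^4 + 36*x^3 + 18*x^2 - 36*x + 9) dx. Term by term:
    ∫_0^5 9*x^4 dx = 5625;  ∫_0^5 36*x^3 dx = 5625;  ∫_0^5 18*x^2 dx = 750;
    ∫_0^5 -36*x dx = -450;  ∫_0^5 9 dx = 45.
  Sum: 5625 + 5625 + 750 − 450 + 45 = 11595.
Adding: ||u||_{H^1}^2 = 173640/7 + 11595 = 254805/7.


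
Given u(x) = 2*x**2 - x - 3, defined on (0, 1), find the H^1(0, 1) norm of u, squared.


||u||_{H^1}^2 = 157/15

The H^1 norm (squared) on an interval (0, L) is
  ||u||_{H^1}^2 = ∫_0^L u(x)^2 dx + ∫_0^L u'(x)^2 dx.
Compute u'(x) = 4*x - 1.
Then u(x)^2 = 4*x**4 - 4*x**3 - 11*x**2 + 6*x + 9 and u'(x)^2 = 16*x**2 - 8*x + 1.
Integrate each monomial from 0 to 1 using ∫_0^1 c·x^n dx = c·1^(n+1)/(n+1):
  ∫_0^1 u(x)^2 dx = ∫_0^1 (4*x^4 - 4*x^3 - 11*x^2 + 6*x + 9) dx. Term by term:
    ∫_0^1 4*x^4 dx = 4/5;  ∫_0^1 -4*x^3 dx = -1;  ∫_0^1 -11*x^2 dx = -11/3;
    ∫_0^1 6*x dx = 3;  ∫_0^1 9 dx = 9.
  Sum: 4/5 − 1 − 11/3 + 3 + 9 = 122/15.
  ∫_0^1 u'(x)^2 dx = ∫_0^1 (16*x^2 - 8*x + 1) dx. Term by term:
    ∫_0^1 16*x^2 dx = 16/3;  ∫_0^1 -8*x dx = -4;  ∫_0^1 1 dx = 1.
  Sum: 16/3 − 4 + 1 = 7/3.
Adding: ||u||_{H^1}^2 = 122/15 + 7/3 = 157/15.


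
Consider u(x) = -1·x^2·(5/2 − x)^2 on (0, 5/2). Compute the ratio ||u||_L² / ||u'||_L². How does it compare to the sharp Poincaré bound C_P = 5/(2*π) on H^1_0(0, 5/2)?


||u||_L² / ||u'||_L² = 5*sqrt(3)/12 < C_P = 5/(2*π).

u(x) = -1·x^2·(5/2 − x)^2, so u'(x) = x*(-8*x^2 + 30*x - 25)/2.
u(x) = -1·x^2·(5/2 − x)^2 vanishes at x = 0 and x = 5/2, so u ∈ H^1_0(0, 5/2). Differentiate via the product rule and integrate the resulting polynomials term by term.
  ∫_0^5/2 u² dx = ∫_0^5/2 (x^8 - 10*x^7 + 75*x^6/2 - 125*x^5/2 + 625*x^4/16) dx. Term by term:
    ∫_0^5/2 x^8 dx = 1953125/4608;  ∫_0^5/2 -10*x^7 dx = -1953125/1024;  ∫_0^5/2 75*x^6/2 dx = 5859375/1792;
    ∫_0^5/2 -125*x^5/2 dx = -1953125/768;  ∫_0^5/2 625*x^4/16 dx = 390625/512.
  Sum: 1953125/4608 − 1953125/1024 + 5859375/1792 − 1953125/768 + 390625/512 = 390625/64512.
  ∫_0^5/2 (u')² dx = ∫_0^5/2 (16*x^6 - 120*x^5 + 325*x^4 - 375*x^3 + 625*x^2/4) dx. Term by term:
    ∫_0^5/2 16*x^6 dx = 78125/56;  ∫_0^5/2 -120*x^5 dx = -78125/16;  ∫_0^5/2 325*x^4 dx = 203125/32;
    ∫_0^5/2 -375*x^3 dx = -234375/64;  ∫_0^5/2 625*x^2/4 dx = 78125/96.
  Sum: 78125/56 − 78125/16 + 203125/32 − 234375/64 + 78125/96 = 15625/1344.
∫_0^5/2 u² dx = 390625/64512, so ||u||_L² = 625*sqrt(7)/672.
∫_0^5/2 (u')² dx = 15625/1344, so ||u'||_L² = 125*sqrt(21)/168.
Ratio ||u||_L² / ||u'||_L² = 5*sqrt(3)/12.
Sharp Poincaré constant on H^1_0(0, 5/2) is C_P = L/π = 5/(2*π), achieved by sin(2*π/5·x).
A polynomial bump cannot attain the sharp Poincaré constant (only the first sine eigenfunction does), so the ratio is strictly less than C_P, consistent with ||u||_L² ≤ C_P ||u'||_L².


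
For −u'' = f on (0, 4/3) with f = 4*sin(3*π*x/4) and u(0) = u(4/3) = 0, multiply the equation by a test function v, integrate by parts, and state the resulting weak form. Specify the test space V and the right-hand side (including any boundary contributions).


V = H^1_0(0, 4/3) (so v(0) = v(4/3) = 0); weak form: ∫_0^4/3 u'v' dx = ∫_0^4/3 (4*sin(3*π*x/4)) v dx for all v ∈ V.

Multiply both sides by a test function v and integrate from 0 to 4/3:
  ∫_0^4/3 −u''(x) v(x) dx = ∫_0^4/3 f(x) v(x) dx.
Integrate the LHS by parts once:
  ∫_0^4/3 −u'' v dx = −[u'(x) v(x)]_0^4/3 + ∫_0^4/3 u'(x) v'(x) dx.
Thus ∫_0^4/3 u'(x) v'(x) dx = ∫_0^4/3 f(x) v(x) dx + [u'(x) v(x)]_0^4/3.
Choose V so that boundary terms are either known or forced to vanish.
u is Dirichlet: u(0) = u(4/3) = 0. Let V = H^1_0(0, 4/3); then v(0) = v(4/3) = 0, and [u' v]_0^4/3 = 0.
Weak formulation: find u (satisfying any essential BC) such that ∫_0^4/3 u'(x) v'(x) dx = ∫_0^4/3 f v dx for all v ∈ V.
Substituting f(x) = 4*sin(3*π*x/4), the right-hand side is ∫_0^4/3 (4*sin(3*π*x/4)) v dx.


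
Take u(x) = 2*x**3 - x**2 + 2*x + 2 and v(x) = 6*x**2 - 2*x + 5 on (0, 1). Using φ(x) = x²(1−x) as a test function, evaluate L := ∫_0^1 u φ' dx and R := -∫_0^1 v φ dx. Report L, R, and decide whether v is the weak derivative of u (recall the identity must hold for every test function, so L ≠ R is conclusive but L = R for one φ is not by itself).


LHS = -4/15, RHS = -31/60. No, v is not the weak derivative of u.

u(x) = 2*x**3 - x**2 + 2*x + 2, classical derivative u'(x) = 6*x**2 - 2*x + 2.
φ(x) = x²(1−x), so φ'(x) = x*(2 - 3*x).
Note φ(0) = φ(1) = 0, so the boundary term u·φ vanishes.
LHS = ∫_0^1 u(x) φ'(x) dx = ∫_0^1 (-6*x^5 + 7*x^4 - 8*x^3 - 2*x^2 + 4*x) dx. Term by term:
  ∫_0^1 -6*x^5 dx = -1;  ∫_0^1 7*x^4 dx = 7/5;  ∫_0^1 -8*x^3 dx = -2;
  ∫_0^1 -2*x^2 dx = -2/3;  ∫_0^1 4*x dx = 2.
Sum: -1 + 7/5 − 2 − 2/3 + 2 = -4/15.
So LHS = -4/15.
∫_0^1 v(x) φ(x) dx = ∫_0^1 (-6*x^5 + 8*x^4 - 7*x^3 + 5*x^2) dx. Term by term:
  ∫_0^1 -6*x^5 dx = -1;  ∫_0^1 8*x^4 dx = 8/5;  ∫_0^1 -7*x^3 dx = -7/4;
  ∫_0^1 5*x^2 dx = 5/3.
Sum: -1 + 8/5 − 7/4 + 5/3 = 31/60.
So RHS = -∫_0^1 v(x) φ(x) dx = -31/60.
LHS − RHS = 1/4 ≠ 0, so the identity fails.
(For a valid weak derivative the identity must hold for EVERY test function, in particular this one. The failure shows v is NOT the weak derivative of u.)
Correct weak derivative would be u'(x) = 6*x**2 - 2*x + 2.


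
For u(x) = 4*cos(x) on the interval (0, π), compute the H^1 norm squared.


||u||_{H^1(0,π)}^2 = 16*π

u'(x) = -4*sin(x).
Expand u² and (u')² and integrate term by term on (0, π), using: for integers n ≥ 1, ∫_0^π sin²(nx) dx = ∫_0^π cos²(nx) dx = π/2; for n ≠ n', ∫_0^π sin(nx)sin(n'x) dx = ∫_0^π cos(nx)cos(n'x) dx = 0; and by product-to-sum, ∫_0^π sin(nx)cos(n'x) dx = ½∫_0^π [sin((n+n')x) + sin((n−n')x)] dx, which is 0 when n+n' is even and 2n/(n²−n'²) when n+n' is odd (it need not vanish on (0, π)).
  u² squared terms: (4)²·∫cos(x)² dx = 16·π/2 = 8*π.
  So ∫_0^π u² dx = 8*π.
  (u')² squared terms: (-4)²·∫sin(x)² dx = 16·π/2 = 8*π.
  So ∫_0^π (u')² dx = 8*π.
||u||_{H^1}^2 = (8*π) + (8*π) = 16*π.


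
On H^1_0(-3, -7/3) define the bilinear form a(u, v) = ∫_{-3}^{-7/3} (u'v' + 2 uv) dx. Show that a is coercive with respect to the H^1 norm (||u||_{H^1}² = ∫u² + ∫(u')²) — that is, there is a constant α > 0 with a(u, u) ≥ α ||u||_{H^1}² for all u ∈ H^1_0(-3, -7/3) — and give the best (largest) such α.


α = 1

Coercivity of a(·,·) on H^1_0(-3, -7/3) means a(u, u) ≥ α ||u||_{H^1}² for every u ∈ H^1_0.
The interval has length L = 2/3, and Poincaré/coercivity depend only on L. Here a(u, u) = ∫(u')² + (2)·∫u².
Here c = 2 ≥ 1, so a(u,u) = ∫(u')² + c∫u² ≥ ∫(u')² + ∫u² = ||u||_{H^1}², i.e. α = 1 works. No larger α is possible: a(u,u) ≥ α||u||_{H^1}² means (1−α)∫(u')² ≥ (α−c)∫u², and for the modes u_n = sin(nπ(x−x₀)/L) (x₀ the left endpoint) one has ∫u_n²/∫(u_n')² = (L/(nπ))² → 0, so a(u_n,u_n)/||u_n||_{H^1}² → 1. Hence the optimal constant is α = 1.
Therefore α = 1.


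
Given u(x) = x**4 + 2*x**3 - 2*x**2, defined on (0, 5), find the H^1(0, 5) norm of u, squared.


||u||_{H^1}^2 = 87347125/126

The H^1 norm (squared) on an interval (0, L) is
  ||u||_{H^1}^2 = ∫_0^L u(x)^2 dx + ∫_0^L u'(x)^2 dx.
Compute u'(x) = 4*x**3 + 6*x**2 - 4*x.
Then u(x)^2 = x**8 + 4*x**7 - 8*x**5 + 4*x**4 and u'(x)^2 = 16*x**6 + 48*x**5 + 4*x**4 - 48*x**3 + 16*x**2.
Integrate each monomial from 0 to 5 using ∫_0^5 c·x^n dx = c·5^(n+1)/(n+1):
  ∫_0^5 u(x)^2 dx = ∫_0^5 (x^8 + 4*x^7 - 8*x^5 + 4*x^4) dx. Term by term:
    ∫_0^5 x^8 dx = 1953125/9;  ∫_0^5 4*x^7 dx = 390625/2;  ∫_0^5 -8*x^5 dx = -62500/3;
    ∫_0^5 4*x^4 dx = 2500.
  Sum: 1953125/9 + 390625/2 − 62500/3 + 2500 = 7091875/18.
  ∫_0^5 u'(x)^2 dx = ∫_0^5 (16*x^6 + 48*x^5 + 4*x^4 - 48*x^3 + 16*x^2) dx. Term by term:
    ∫_0^5 16*x^6 dx = 1250000/7;  ∫_0^5 48*x^5 dx = 125000;  ∫_0^5 4*x^4 dx = 2500;
    ∫_0^5 -48*x^3 dx = -7500;  ∫_0^5 16*x^2 dx = 2000/3.
  Sum: 1250000/7 + 125000 + 2500 − 7500 + 2000/3 = 6284000/21.
Adding: ||u||_{H^1}^2 = 7091875/18 + 6284000/21 = 87347125/126.


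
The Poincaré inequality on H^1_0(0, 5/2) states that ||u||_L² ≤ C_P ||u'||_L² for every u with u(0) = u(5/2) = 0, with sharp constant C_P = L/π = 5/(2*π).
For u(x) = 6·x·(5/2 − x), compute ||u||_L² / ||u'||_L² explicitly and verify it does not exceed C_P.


||u||_L² / ||u'||_L² = sqrt(10)/4 < C_P = 5/(2*π).

u(x) = 6·x·(5/2 − x), so u'(x) = 15 - 12*x.
u(x) = 6·x·(5/2 − x) vanishes at x = 0 and x = 5/2, so u ∈ H^1_0(0, 5/2). Differentiate via the product rule and integrate the resulting polynomials term by term.
  ∫_0^5/2 u² dx = ∫_0^5/2 (36*x^4 - 180*x^3 + 225*x^2) dx. Term by term:
    ∫_0^5/2 36*x^4 dx = 5625/8;  ∫_0^5/2 -180*x^3 dx = -28125/16;  ∫_0^5/2 225*x^2 dx = 9375/8.
  Sum: 5625/8 − 28125/16 + 9375/8 = 1875/16.
  ∫_0^5/2 (u')² dx = ∫_0^5/2 (144*x^2 - 360*x + 225) dx. Term by term:
    ∫_0^5/2 144*x^2 dx = 750;  ∫_0^5/2 -360*x dx = -1125;  ∫_0^5/2 225 dx = 1125/2.
  Sum: 750 − 1125 + 1125/2 = 375/2.
∫_0^5/2 u² dx = 1875/16, so ||u||_L² = 25*sqrt(3)/4.
∫_0^5/2 (u')² dx = 375/2, so ||u'||_L² = 5*sqrt(30)/2.
Ratio ||u||_L² / ||u'||_L² = sqrt(10)/4.
Sharp Poincaré constant on H^1_0(0, 5/2) is C_P = L/π = 5/(2*π), achieved by sin(2*π/5·x).
A polynomial bump cannot attain the sharp Poincaré constant (only the first sine eigenfunction does), so the ratio is strictly less than C_P, consistent with ||u||_L² ≤ C_P ||u'||_L².


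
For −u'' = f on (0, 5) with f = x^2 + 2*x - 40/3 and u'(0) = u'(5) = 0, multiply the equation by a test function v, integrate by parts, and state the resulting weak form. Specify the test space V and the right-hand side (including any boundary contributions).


V = H^1(0, 5) (no boundary constraint on v; u is determined up to an additive constant); weak form: ∫_0^5 u'v' dx = ∫_0^5 (x^2 + 2*x - 40/3) v dx for all v ∈ V.

Multiply both sides by a test function v and integrate from 0 to 5:
  ∫_0^5 −u''(x) v(x) dx = ∫_0^5 f(x) v(x) dx.
Integrate the LHS by parts once:
  ∫_0^5 −u'' v dx = −[u'(x) v(x)]_0^5 + ∫_0^5 u'(x) v'(x) dx.
Thus ∫_0^5 u'(x) v'(x) dx = ∫_0^5 f(x) v(x) dx + [u'(x) v(x)]_0^5.
Choose V so that boundary terms are either known or forced to vanish.
u has homogeneous Neumann: u'(0) = u'(5) = 0. So [u' v]_0^5 = 0·v(5) − 0·v(0) = 0 for any v; take V = H^1(0, 5).
Weak formulation: find u (satisfying any essential BC) such that ∫_0^5 u'(x) v'(x) dx = ∫_0^5 f v dx for all v ∈ V (homogeneous Neumann, so boundary terms vanish).
Substituting f(x) = x^2 + 2*x - 40/3, the right-hand side is ∫_0^5 (x^2 + 2*x - 40/3) v dx.
Compatibility check (pure Neumann): taking v ≡ 1 ∈ V gives 0 = ∫_0^5 f dx + (0) − (0), i.e. ∫_0^5 f dx must equal u'(0) − u'(5) = 0. Indeed ∫_0^5 (x^2 + 2*x - 40/3) dx = 0, so the data are compatible. The solution is then unique only up to an additive constant (fix it e.g. by requiring ∫_0^5 u dx = 0).


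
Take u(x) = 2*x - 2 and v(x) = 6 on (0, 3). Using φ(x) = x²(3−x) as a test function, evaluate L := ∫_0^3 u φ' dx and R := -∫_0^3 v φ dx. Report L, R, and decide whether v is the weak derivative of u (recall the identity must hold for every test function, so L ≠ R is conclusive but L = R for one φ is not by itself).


LHS = -27/2, RHS = -81/2. No, v is not the weak derivative of u.

u(x) = 2*x - 2, classical derivative u'(x) = 2.
φ(x) = x²(3−x), so φ'(x) = 3*x*(2 - x).
Note φ(0) = φ(3) = 0, so the boundary term u·φ vanishes.
LHS = ∫_0^3 u(x) φ'(x) dx = ∫_0^3 (-6*x^3 + 18*x^2 - 12*x) dx. Term by term:
  ∫_0^3 -6*x^3 dx = -243/2;  ∫_0^3 18*x^2 dx = 162;  ∫_0^3 -12*x dx = -54.
Sum: -243/2 + 162 − 54 = -27/2.
So LHS = -27/2.
∫_0^3 v(x) φ(x) dx = ∫_0^3 (-6*x^3 + 18*x^2) dx. Term by term:
  ∫_0^3 -6*x^3 dx = -243/2;  ∫_0^3 18*x^2 dx = 162.
Sum: -243/2 + 162 = 81/2.
So RHS = -∫_0^3 v(x) φ(x) dx = -81/2.
LHS − RHS = 27 ≠ 0, so the identity fails.
(For a valid weak derivative the identity must hold for EVERY test function, in particular this one. The failure shows v is NOT the weak derivative of u.)
Correct weak derivative would be u'(x) = 2.
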